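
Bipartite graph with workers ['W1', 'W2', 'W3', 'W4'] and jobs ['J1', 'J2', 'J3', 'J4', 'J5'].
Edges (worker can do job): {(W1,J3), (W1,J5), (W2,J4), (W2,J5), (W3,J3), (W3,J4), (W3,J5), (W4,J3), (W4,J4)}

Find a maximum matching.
Matching: {(W1,J5), (W3,J3), (W4,J4)}

Maximum matching (size 3):
  W1 → J5
  W3 → J3
  W4 → J4

Each worker is assigned to at most one job, and each job to at most one worker.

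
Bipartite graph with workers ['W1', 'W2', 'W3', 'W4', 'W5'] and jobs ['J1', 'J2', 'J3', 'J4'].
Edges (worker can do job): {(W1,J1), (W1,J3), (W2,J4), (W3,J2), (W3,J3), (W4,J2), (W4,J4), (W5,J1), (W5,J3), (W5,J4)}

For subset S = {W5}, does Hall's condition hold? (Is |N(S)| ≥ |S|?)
Yes: |N(S)| = 3, |S| = 1

Subset S = {W5}
Neighbors N(S) = {J1, J3, J4}

|N(S)| = 3, |S| = 1
Hall's condition: |N(S)| ≥ |S| is satisfied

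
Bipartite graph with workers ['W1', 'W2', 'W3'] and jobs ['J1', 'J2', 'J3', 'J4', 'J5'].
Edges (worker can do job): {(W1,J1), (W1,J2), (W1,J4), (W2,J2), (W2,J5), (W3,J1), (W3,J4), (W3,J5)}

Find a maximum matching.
Matching: {(W1,J2), (W2,J5), (W3,J4)}

Maximum matching (size 3):
  W1 → J2
  W2 → J5
  W3 → J4

Each worker is assigned to at most one job, and each job to at most one worker.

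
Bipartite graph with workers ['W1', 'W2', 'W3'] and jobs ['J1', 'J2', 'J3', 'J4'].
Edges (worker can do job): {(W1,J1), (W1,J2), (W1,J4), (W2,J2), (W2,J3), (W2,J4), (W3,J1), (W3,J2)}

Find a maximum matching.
Matching: {(W1,J4), (W2,J3), (W3,J2)}

Maximum matching (size 3):
  W1 → J4
  W2 → J3
  W3 → J2

Each worker is assigned to at most one job, and each job to at most one worker.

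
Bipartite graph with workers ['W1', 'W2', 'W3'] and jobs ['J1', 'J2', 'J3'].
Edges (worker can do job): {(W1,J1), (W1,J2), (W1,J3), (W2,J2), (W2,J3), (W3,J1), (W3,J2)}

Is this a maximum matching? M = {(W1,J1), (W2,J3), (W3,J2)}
Yes, size 3 is maximum

Proposed matching has size 3.
Maximum matching size for this graph: 3.

This is a maximum matching.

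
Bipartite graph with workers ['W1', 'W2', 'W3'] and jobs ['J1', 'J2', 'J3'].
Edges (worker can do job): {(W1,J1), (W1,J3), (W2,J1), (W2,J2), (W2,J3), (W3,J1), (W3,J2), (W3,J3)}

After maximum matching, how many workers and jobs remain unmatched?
Unmatched: 0 workers, 0 jobs

Maximum matching size: 3
Workers: 3 total, 3 matched, 0 unmatched
Jobs: 3 total, 3 matched, 0 unmatched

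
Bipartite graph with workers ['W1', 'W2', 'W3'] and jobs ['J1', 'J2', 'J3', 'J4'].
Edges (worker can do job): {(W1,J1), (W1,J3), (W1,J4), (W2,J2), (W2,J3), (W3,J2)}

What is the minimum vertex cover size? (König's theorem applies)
Minimum vertex cover size = 3

By König's theorem: in bipartite graphs,
min vertex cover = max matching = 3

Maximum matching has size 3, so minimum vertex cover also has size 3.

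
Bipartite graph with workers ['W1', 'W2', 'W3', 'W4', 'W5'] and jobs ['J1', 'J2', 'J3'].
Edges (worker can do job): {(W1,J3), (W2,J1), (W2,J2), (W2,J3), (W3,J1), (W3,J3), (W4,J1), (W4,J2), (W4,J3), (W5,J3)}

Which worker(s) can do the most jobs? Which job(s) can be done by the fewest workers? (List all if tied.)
Most versatile: W2, W4 (3 jobs); Least covered: J2 (2 workers)

Worker degrees (jobs they can do): W1:1, W2:3, W3:2, W4:3, W5:1
Job degrees (workers who can do it): J1:3, J2:2, J3:5

Maximum worker degree is 3, achieved by: W2, W4
Minimum job degree is 2, achieved by: J2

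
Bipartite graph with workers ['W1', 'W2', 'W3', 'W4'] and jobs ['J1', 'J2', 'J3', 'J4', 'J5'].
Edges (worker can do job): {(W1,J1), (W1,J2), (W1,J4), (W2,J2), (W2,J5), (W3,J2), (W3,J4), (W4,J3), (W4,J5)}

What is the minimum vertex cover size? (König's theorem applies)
Minimum vertex cover size = 4

By König's theorem: in bipartite graphs,
min vertex cover = max matching = 4

Maximum matching has size 4, so minimum vertex cover also has size 4.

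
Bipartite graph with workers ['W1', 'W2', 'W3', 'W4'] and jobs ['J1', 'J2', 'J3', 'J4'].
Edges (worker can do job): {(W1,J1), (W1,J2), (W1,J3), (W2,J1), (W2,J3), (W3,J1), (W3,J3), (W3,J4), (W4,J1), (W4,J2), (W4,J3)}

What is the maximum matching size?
Maximum matching size = 4

Maximum matching: {(W1,J3), (W2,J1), (W3,J4), (W4,J2)}
Size: 4

This assigns 4 workers to 4 distinct jobs.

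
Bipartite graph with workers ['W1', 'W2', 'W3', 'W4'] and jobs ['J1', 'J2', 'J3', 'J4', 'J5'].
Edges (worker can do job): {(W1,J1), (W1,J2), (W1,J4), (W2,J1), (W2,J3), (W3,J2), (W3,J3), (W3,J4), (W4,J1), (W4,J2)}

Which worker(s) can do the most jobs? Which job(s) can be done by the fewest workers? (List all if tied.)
Most versatile: W1, W3 (3 jobs); Least covered: J5 (0 workers)

Worker degrees (jobs they can do): W1:3, W2:2, W3:3, W4:2
Job degrees (workers who can do it): J1:3, J2:3, J3:2, J4:2, J5:0

Maximum worker degree is 3, achieved by: W1, W3
Minimum job degree is 0, achieved by: J5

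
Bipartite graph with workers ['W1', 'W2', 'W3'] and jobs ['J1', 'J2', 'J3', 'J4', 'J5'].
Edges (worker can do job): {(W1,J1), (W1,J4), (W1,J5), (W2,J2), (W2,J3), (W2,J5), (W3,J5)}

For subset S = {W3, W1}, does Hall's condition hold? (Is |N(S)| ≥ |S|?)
Yes: |N(S)| = 3, |S| = 2

Subset S = {W3, W1}
Neighbors N(S) = {J1, J4, J5}

|N(S)| = 3, |S| = 2
Hall's condition: |N(S)| ≥ |S| is satisfied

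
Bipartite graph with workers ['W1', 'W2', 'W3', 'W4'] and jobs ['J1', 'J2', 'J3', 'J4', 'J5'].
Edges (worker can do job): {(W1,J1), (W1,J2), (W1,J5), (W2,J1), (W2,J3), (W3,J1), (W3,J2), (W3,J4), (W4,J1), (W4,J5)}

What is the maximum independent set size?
Maximum independent set = 5

By König's theorem:
- Min vertex cover = Max matching = 4
- Max independent set = Total vertices - Min vertex cover
- Max independent set = 9 - 4 = 5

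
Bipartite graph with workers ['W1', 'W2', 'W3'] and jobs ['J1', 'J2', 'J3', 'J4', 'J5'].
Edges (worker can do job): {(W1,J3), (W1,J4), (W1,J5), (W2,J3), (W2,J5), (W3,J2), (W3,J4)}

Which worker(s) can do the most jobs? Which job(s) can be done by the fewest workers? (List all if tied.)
Most versatile: W1 (3 jobs); Least covered: J1 (0 workers)

Worker degrees (jobs they can do): W1:3, W2:2, W3:2
Job degrees (workers who can do it): J1:0, J2:1, J3:2, J4:2, J5:2

Maximum worker degree is 3, achieved by: W1
Minimum job degree is 0, achieved by: J1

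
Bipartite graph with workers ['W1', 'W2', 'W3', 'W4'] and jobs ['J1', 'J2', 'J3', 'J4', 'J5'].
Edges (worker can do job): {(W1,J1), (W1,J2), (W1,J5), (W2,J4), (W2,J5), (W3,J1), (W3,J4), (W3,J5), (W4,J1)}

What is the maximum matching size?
Maximum matching size = 4

Maximum matching: {(W1,J2), (W2,J4), (W3,J5), (W4,J1)}
Size: 4

This assigns 4 workers to 4 distinct jobs.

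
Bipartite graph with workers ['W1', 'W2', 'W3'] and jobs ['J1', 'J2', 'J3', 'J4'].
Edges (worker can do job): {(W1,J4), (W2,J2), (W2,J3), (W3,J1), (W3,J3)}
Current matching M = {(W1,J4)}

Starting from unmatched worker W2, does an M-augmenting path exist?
Yes: W2 → J2

An M-augmenting path alternates non-matching / matching edges, starting and ending at unmatched vertices.
Path: W2 → J2
(J2 is unmatched in M, so the path is augmenting.)
Flipping edges along this path would increase |M| from 1 to 2.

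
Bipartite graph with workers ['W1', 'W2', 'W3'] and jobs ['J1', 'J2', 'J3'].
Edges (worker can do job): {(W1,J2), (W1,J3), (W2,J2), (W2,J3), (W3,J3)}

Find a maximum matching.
Matching: {(W1,J2), (W3,J3)}

Maximum matching (size 2):
  W1 → J2
  W3 → J3

Each worker is assigned to at most one job, and each job to at most one worker.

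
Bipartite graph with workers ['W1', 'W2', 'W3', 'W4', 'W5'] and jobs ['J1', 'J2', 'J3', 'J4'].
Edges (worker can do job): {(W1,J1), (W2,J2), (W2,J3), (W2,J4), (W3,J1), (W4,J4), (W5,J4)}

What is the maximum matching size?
Maximum matching size = 3

Maximum matching: {(W2,J2), (W3,J1), (W5,J4)}
Size: 3

This assigns 3 workers to 3 distinct jobs.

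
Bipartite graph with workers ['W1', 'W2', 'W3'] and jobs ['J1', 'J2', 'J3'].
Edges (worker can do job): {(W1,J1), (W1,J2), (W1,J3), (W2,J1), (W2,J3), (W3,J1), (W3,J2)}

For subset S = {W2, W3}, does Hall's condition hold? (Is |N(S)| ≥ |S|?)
Yes: |N(S)| = 3, |S| = 2

Subset S = {W2, W3}
Neighbors N(S) = {J1, J2, J3}

|N(S)| = 3, |S| = 2
Hall's condition: |N(S)| ≥ |S| is satisfied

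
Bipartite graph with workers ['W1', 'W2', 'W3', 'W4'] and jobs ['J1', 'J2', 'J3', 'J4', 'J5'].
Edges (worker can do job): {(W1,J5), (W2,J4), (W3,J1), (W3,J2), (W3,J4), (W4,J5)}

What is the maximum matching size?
Maximum matching size = 3

Maximum matching: {(W2,J4), (W3,J2), (W4,J5)}
Size: 3

This assigns 3 workers to 3 distinct jobs.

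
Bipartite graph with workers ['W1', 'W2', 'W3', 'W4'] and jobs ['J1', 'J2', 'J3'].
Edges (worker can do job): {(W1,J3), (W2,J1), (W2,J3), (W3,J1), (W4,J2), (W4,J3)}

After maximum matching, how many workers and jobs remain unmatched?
Unmatched: 1 workers, 0 jobs

Maximum matching size: 3
Workers: 4 total, 3 matched, 1 unmatched
Jobs: 3 total, 3 matched, 0 unmatched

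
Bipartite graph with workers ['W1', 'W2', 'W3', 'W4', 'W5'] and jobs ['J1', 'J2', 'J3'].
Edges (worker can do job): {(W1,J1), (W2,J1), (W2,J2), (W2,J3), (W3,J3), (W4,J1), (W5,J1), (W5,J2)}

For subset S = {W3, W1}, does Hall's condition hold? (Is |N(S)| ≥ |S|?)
Yes: |N(S)| = 2, |S| = 2

Subset S = {W3, W1}
Neighbors N(S) = {J1, J3}

|N(S)| = 2, |S| = 2
Hall's condition: |N(S)| ≥ |S| is satisfied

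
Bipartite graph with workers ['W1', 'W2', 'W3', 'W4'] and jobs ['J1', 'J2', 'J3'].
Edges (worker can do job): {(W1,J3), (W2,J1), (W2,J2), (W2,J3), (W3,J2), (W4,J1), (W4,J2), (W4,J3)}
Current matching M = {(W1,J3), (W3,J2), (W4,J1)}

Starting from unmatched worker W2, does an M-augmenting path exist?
No augmenting path from W2

Alternating search from W2 reaches jobs: {J1, J2, J3}.
Every reachable job is already matched in M, and following those matched edges back to workers exposes no further unvisited jobs.
No M-augmenting path from W2 exists.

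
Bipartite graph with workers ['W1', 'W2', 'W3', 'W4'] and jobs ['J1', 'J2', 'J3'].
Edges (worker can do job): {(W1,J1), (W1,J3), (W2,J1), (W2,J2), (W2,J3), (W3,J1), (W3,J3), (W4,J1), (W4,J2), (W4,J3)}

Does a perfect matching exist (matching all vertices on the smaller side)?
Yes, perfect matching exists (size 3)

Perfect matching: {(W2,J2), (W3,J1), (W4,J3)}
All 3 vertices on the smaller side are matched.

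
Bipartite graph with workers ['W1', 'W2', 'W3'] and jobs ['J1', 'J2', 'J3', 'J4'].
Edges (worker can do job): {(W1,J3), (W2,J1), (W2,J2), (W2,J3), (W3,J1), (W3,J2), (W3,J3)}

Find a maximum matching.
Matching: {(W1,J3), (W2,J1), (W3,J2)}

Maximum matching (size 3):
  W1 → J3
  W2 → J1
  W3 → J2

Each worker is assigned to at most one job, and each job to at most one worker.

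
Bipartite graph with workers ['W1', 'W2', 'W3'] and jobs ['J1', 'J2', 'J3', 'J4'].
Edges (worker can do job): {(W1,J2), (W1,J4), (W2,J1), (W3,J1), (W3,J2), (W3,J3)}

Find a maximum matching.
Matching: {(W1,J2), (W2,J1), (W3,J3)}

Maximum matching (size 3):
  W1 → J2
  W2 → J1
  W3 → J3

Each worker is assigned to at most one job, and each job to at most one worker.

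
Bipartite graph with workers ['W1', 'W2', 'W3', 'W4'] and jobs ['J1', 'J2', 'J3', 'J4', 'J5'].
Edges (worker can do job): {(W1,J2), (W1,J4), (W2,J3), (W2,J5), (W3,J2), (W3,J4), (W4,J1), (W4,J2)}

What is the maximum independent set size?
Maximum independent set = 5

By König's theorem:
- Min vertex cover = Max matching = 4
- Max independent set = Total vertices - Min vertex cover
- Max independent set = 9 - 4 = 5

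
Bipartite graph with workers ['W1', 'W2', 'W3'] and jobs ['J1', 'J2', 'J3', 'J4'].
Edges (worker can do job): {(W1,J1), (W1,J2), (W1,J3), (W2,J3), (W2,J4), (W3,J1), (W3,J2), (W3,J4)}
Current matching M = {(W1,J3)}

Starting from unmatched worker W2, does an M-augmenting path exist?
Yes: W2 → J4

An M-augmenting path alternates non-matching / matching edges, starting and ending at unmatched vertices.
Path: W2 → J4
(J4 is unmatched in M, so the path is augmenting.)
Flipping edges along this path would increase |M| from 1 to 2.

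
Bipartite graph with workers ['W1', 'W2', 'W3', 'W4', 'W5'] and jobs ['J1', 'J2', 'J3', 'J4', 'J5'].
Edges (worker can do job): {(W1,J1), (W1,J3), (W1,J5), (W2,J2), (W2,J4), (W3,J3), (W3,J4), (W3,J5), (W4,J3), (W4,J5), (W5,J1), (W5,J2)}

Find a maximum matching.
Matching: {(W1,J1), (W2,J4), (W3,J5), (W4,J3), (W5,J2)}

Maximum matching (size 5):
  W1 → J1
  W2 → J4
  W3 → J5
  W4 → J3
  W5 → J2

Each worker is assigned to at most one job, and each job to at most one worker.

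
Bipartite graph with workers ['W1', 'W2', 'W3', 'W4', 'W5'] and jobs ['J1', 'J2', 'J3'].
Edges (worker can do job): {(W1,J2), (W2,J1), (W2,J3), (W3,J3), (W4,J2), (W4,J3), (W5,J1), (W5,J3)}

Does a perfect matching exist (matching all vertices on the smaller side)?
Yes, perfect matching exists (size 3)

Perfect matching: {(W3,J3), (W4,J2), (W5,J1)}
All 3 vertices on the smaller side are matched.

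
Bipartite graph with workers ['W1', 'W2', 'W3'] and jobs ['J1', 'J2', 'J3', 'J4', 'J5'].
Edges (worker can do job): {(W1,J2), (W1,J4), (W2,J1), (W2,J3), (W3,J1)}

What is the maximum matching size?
Maximum matching size = 3

Maximum matching: {(W1,J4), (W2,J3), (W3,J1)}
Size: 3

This assigns 3 workers to 3 distinct jobs.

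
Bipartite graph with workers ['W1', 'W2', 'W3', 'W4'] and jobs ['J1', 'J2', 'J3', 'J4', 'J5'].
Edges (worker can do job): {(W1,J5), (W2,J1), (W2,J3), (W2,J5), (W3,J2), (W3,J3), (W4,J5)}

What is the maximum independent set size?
Maximum independent set = 6

By König's theorem:
- Min vertex cover = Max matching = 3
- Max independent set = Total vertices - Min vertex cover
- Max independent set = 9 - 3 = 6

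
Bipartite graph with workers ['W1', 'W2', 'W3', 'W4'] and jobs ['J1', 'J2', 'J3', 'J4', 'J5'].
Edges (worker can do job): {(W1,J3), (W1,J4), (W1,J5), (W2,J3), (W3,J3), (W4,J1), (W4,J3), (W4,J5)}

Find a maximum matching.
Matching: {(W1,J4), (W3,J3), (W4,J1)}

Maximum matching (size 3):
  W1 → J4
  W3 → J3
  W4 → J1

Each worker is assigned to at most one job, and each job to at most one worker.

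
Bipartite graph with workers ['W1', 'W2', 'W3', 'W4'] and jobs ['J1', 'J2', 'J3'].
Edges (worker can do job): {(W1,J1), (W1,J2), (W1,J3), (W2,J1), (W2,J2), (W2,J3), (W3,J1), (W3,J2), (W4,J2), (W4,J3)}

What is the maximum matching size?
Maximum matching size = 3

Maximum matching: {(W1,J1), (W3,J2), (W4,J3)}
Size: 3

This assigns 3 workers to 3 distinct jobs.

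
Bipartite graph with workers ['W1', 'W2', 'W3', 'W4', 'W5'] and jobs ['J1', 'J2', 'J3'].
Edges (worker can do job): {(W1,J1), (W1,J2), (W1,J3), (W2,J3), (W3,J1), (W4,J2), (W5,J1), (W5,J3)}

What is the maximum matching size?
Maximum matching size = 3

Maximum matching: {(W3,J1), (W4,J2), (W5,J3)}
Size: 3

This assigns 3 workers to 3 distinct jobs.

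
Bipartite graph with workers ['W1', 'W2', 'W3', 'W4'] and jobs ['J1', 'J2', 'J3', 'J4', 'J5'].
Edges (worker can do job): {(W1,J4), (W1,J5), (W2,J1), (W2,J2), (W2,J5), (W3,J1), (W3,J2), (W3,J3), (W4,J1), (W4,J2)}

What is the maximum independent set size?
Maximum independent set = 5

By König's theorem:
- Min vertex cover = Max matching = 4
- Max independent set = Total vertices - Min vertex cover
- Max independent set = 9 - 4 = 5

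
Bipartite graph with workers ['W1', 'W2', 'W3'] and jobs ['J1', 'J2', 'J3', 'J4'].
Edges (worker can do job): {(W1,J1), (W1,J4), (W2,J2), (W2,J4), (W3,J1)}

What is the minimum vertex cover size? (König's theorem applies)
Minimum vertex cover size = 3

By König's theorem: in bipartite graphs,
min vertex cover = max matching = 3

Maximum matching has size 3, so minimum vertex cover also has size 3.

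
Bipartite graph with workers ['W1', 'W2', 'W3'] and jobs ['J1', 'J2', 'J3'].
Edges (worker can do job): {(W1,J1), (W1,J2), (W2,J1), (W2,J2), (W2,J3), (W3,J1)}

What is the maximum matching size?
Maximum matching size = 3

Maximum matching: {(W1,J2), (W2,J3), (W3,J1)}
Size: 3

This assigns 3 workers to 3 distinct jobs.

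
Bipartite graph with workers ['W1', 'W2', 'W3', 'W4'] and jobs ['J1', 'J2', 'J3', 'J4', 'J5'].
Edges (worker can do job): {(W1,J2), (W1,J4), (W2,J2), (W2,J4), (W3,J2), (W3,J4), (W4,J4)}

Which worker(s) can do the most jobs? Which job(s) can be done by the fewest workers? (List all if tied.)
Most versatile: W1, W2, W3 (2 jobs); Least covered: J1, J3, J5 (0 workers)

Worker degrees (jobs they can do): W1:2, W2:2, W3:2, W4:1
Job degrees (workers who can do it): J1:0, J2:3, J3:0, J4:4, J5:0

Maximum worker degree is 2, achieved by: W1, W2, W3
Minimum job degree is 0, achieved by: J1, J3, J5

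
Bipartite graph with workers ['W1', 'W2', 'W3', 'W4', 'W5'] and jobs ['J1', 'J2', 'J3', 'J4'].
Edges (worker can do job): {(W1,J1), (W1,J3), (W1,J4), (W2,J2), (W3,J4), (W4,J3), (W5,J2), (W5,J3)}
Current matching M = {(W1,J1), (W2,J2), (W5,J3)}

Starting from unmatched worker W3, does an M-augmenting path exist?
Yes: W3 → J4

An M-augmenting path alternates non-matching / matching edges, starting and ending at unmatched vertices.
Path: W3 → J4
(J4 is unmatched in M, so the path is augmenting.)
Flipping edges along this path would increase |M| from 3 to 4.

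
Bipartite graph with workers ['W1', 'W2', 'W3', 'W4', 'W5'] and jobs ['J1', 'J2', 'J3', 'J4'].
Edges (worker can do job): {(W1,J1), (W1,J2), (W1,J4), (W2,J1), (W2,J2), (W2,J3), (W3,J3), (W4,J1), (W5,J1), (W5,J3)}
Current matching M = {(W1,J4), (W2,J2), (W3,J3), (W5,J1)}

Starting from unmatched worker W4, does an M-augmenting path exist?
No augmenting path from W4

Alternating search from W4 reaches jobs: {J1, J3}.
Every reachable job is already matched in M, and following those matched edges back to workers exposes no further unvisited jobs.
No M-augmenting path from W4 exists.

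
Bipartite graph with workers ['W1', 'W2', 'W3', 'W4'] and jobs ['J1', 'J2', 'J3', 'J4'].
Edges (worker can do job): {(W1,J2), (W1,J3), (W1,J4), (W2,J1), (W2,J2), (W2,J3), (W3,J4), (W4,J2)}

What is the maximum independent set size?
Maximum independent set = 4

By König's theorem:
- Min vertex cover = Max matching = 4
- Max independent set = Total vertices - Min vertex cover
- Max independent set = 8 - 4 = 4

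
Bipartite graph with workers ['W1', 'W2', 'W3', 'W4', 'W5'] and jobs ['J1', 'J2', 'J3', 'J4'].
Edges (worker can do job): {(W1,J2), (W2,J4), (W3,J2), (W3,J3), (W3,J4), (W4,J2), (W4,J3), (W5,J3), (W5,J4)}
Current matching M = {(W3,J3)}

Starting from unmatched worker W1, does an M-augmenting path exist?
Yes: W1 → J2

An M-augmenting path alternates non-matching / matching edges, starting and ending at unmatched vertices.
Path: W1 → J2
(J2 is unmatched in M, so the path is augmenting.)
Flipping edges along this path would increase |M| from 1 to 2.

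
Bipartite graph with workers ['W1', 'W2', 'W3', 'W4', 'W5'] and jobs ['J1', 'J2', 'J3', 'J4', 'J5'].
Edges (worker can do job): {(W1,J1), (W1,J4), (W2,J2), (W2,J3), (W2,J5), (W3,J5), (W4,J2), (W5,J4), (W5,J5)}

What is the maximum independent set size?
Maximum independent set = 5

By König's theorem:
- Min vertex cover = Max matching = 5
- Max independent set = Total vertices - Min vertex cover
- Max independent set = 10 - 5 = 5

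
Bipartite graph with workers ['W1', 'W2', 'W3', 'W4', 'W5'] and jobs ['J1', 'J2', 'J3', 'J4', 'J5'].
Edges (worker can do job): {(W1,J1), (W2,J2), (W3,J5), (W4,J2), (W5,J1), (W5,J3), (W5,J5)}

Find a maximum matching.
Matching: {(W1,J1), (W3,J5), (W4,J2), (W5,J3)}

Maximum matching (size 4):
  W1 → J1
  W3 → J5
  W4 → J2
  W5 → J3

Each worker is assigned to at most one job, and each job to at most one worker.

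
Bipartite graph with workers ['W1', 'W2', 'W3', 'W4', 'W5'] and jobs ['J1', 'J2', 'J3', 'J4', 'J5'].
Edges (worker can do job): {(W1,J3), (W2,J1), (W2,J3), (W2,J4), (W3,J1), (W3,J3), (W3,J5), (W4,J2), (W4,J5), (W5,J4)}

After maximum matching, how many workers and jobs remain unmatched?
Unmatched: 0 workers, 0 jobs

Maximum matching size: 5
Workers: 5 total, 5 matched, 0 unmatched
Jobs: 5 total, 5 matched, 0 unmatched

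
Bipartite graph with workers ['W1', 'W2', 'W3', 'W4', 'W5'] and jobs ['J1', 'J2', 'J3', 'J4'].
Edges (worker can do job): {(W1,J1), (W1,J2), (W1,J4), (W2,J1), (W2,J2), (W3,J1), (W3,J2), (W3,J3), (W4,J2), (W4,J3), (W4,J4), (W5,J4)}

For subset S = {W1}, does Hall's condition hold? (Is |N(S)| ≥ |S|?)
Yes: |N(S)| = 3, |S| = 1

Subset S = {W1}
Neighbors N(S) = {J1, J2, J4}

|N(S)| = 3, |S| = 1
Hall's condition: |N(S)| ≥ |S| is satisfied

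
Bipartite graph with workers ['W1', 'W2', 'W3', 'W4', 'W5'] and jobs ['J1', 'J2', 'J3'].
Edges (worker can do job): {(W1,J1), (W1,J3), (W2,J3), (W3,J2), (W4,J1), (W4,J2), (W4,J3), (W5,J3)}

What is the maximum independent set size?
Maximum independent set = 5

By König's theorem:
- Min vertex cover = Max matching = 3
- Max independent set = Total vertices - Min vertex cover
- Max independent set = 8 - 3 = 5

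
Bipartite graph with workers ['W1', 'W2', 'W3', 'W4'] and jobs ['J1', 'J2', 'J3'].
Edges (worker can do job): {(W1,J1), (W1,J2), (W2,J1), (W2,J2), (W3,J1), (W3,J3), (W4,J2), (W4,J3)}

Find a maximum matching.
Matching: {(W1,J2), (W3,J1), (W4,J3)}

Maximum matching (size 3):
  W1 → J2
  W3 → J1
  W4 → J3

Each worker is assigned to at most one job, and each job to at most one worker.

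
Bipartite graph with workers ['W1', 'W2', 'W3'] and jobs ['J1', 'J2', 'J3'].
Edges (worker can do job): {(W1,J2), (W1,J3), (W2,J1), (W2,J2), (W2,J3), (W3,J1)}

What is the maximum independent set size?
Maximum independent set = 3

By König's theorem:
- Min vertex cover = Max matching = 3
- Max independent set = Total vertices - Min vertex cover
- Max independent set = 6 - 3 = 3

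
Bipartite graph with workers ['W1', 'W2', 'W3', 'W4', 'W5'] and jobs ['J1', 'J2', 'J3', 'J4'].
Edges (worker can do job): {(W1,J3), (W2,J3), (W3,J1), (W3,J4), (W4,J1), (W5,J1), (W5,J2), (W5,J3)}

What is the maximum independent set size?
Maximum independent set = 5

By König's theorem:
- Min vertex cover = Max matching = 4
- Max independent set = Total vertices - Min vertex cover
- Max independent set = 9 - 4 = 5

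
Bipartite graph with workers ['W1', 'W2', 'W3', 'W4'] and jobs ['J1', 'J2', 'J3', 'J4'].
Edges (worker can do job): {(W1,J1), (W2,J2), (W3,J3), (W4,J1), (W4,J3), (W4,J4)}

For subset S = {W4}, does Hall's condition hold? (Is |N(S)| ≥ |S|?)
Yes: |N(S)| = 3, |S| = 1

Subset S = {W4}
Neighbors N(S) = {J1, J3, J4}

|N(S)| = 3, |S| = 1
Hall's condition: |N(S)| ≥ |S| is satisfied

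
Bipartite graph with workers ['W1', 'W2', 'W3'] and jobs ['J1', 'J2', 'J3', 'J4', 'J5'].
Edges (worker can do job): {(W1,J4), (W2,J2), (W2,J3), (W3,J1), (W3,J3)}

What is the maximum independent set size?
Maximum independent set = 5

By König's theorem:
- Min vertex cover = Max matching = 3
- Max independent set = Total vertices - Min vertex cover
- Max independent set = 8 - 3 = 5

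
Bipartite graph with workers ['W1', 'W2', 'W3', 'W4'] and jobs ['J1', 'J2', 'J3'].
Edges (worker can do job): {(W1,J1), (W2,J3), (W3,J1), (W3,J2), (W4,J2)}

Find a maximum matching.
Matching: {(W2,J3), (W3,J1), (W4,J2)}

Maximum matching (size 3):
  W2 → J3
  W3 → J1
  W4 → J2

Each worker is assigned to at most one job, and each job to at most one worker.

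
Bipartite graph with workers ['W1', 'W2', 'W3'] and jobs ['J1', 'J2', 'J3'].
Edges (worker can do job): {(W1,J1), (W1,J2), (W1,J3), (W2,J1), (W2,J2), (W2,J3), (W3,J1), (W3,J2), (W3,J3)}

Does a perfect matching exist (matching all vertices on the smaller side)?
Yes, perfect matching exists (size 3)

Perfect matching: {(W1,J2), (W2,J1), (W3,J3)}
All 3 vertices on the smaller side are matched.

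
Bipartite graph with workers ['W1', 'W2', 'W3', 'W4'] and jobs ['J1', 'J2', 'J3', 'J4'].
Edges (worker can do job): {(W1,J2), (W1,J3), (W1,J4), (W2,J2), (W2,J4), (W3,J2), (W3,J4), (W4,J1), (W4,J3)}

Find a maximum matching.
Matching: {(W1,J3), (W2,J4), (W3,J2), (W4,J1)}

Maximum matching (size 4):
  W1 → J3
  W2 → J4
  W3 → J2
  W4 → J1

Each worker is assigned to at most one job, and each job to at most one worker.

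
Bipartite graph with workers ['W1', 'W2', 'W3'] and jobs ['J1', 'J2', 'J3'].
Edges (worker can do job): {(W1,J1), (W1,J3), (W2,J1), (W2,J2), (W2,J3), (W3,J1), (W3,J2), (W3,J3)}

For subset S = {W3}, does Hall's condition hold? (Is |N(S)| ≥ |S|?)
Yes: |N(S)| = 3, |S| = 1

Subset S = {W3}
Neighbors N(S) = {J1, J2, J3}

|N(S)| = 3, |S| = 1
Hall's condition: |N(S)| ≥ |S| is satisfied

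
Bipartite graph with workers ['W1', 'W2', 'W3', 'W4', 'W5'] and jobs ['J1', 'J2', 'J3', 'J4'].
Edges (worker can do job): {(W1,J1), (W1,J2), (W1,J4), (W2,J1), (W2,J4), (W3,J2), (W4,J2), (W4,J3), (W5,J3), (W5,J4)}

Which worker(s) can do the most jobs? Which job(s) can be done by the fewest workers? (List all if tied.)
Most versatile: W1 (3 jobs); Least covered: J1, J3 (2 workers)

Worker degrees (jobs they can do): W1:3, W2:2, W3:1, W4:2, W5:2
Job degrees (workers who can do it): J1:2, J2:3, J3:2, J4:3

Maximum worker degree is 3, achieved by: W1
Minimum job degree is 2, achieved by: J1, J3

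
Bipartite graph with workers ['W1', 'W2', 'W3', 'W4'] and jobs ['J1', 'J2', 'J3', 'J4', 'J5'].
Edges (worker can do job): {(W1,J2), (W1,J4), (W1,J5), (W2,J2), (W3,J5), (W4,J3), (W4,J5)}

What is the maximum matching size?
Maximum matching size = 4

Maximum matching: {(W1,J4), (W2,J2), (W3,J5), (W4,J3)}
Size: 4

This assigns 4 workers to 4 distinct jobs.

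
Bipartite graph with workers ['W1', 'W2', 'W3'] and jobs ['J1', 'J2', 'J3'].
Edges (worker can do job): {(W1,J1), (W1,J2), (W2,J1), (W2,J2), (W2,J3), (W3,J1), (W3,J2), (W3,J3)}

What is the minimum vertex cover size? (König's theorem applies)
Minimum vertex cover size = 3

By König's theorem: in bipartite graphs,
min vertex cover = max matching = 3

Maximum matching has size 3, so minimum vertex cover also has size 3.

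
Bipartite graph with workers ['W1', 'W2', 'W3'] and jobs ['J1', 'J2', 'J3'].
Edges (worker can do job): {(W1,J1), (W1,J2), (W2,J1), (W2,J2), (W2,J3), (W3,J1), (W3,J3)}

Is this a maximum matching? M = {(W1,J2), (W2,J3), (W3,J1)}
Yes, size 3 is maximum

Proposed matching has size 3.
Maximum matching size for this graph: 3.

This is a maximum matching.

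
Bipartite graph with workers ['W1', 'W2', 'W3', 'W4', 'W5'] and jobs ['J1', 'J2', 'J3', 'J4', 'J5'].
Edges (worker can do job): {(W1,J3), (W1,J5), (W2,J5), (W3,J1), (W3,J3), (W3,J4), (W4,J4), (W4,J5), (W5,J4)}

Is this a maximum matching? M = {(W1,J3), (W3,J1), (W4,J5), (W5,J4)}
Yes, size 4 is maximum

Proposed matching has size 4.
Maximum matching size for this graph: 4.

This is a maximum matching.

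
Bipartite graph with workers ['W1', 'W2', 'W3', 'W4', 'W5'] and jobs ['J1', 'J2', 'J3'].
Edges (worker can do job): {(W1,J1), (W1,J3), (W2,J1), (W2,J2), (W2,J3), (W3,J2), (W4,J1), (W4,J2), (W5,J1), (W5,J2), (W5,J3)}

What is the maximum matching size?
Maximum matching size = 3

Maximum matching: {(W1,J3), (W3,J2), (W5,J1)}
Size: 3

This assigns 3 workers to 3 distinct jobs.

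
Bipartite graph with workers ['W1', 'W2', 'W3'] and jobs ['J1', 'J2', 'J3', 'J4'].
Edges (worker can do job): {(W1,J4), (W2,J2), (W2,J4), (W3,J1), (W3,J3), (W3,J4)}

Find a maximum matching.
Matching: {(W1,J4), (W2,J2), (W3,J1)}

Maximum matching (size 3):
  W1 → J4
  W2 → J2
  W3 → J1

Each worker is assigned to at most one job, and each job to at most one worker.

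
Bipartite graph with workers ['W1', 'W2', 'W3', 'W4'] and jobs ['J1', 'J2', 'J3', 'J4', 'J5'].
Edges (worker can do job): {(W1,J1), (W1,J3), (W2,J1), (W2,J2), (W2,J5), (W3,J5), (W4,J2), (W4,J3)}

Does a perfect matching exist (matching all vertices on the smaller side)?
Yes, perfect matching exists (size 4)

Perfect matching: {(W1,J1), (W2,J2), (W3,J5), (W4,J3)}
All 4 vertices on the smaller side are matched.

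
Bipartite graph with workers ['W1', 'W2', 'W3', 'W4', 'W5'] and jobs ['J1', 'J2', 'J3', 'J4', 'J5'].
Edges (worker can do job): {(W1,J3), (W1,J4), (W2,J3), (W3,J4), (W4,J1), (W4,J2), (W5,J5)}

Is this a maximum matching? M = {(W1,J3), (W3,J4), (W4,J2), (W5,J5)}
Yes, size 4 is maximum

Proposed matching has size 4.
Maximum matching size for this graph: 4.

This is a maximum matching.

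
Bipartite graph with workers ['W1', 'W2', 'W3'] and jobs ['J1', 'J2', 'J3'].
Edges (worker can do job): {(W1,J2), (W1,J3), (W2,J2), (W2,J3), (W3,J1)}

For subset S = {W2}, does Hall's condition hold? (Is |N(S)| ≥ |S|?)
Yes: |N(S)| = 2, |S| = 1

Subset S = {W2}
Neighbors N(S) = {J2, J3}

|N(S)| = 2, |S| = 1
Hall's condition: |N(S)| ≥ |S| is satisfied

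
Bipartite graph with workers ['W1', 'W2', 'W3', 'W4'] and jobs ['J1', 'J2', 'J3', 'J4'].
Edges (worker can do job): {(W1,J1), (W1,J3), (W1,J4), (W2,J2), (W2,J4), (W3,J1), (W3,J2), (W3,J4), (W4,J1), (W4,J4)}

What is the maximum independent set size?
Maximum independent set = 4

By König's theorem:
- Min vertex cover = Max matching = 4
- Max independent set = Total vertices - Min vertex cover
- Max independent set = 8 - 4 = 4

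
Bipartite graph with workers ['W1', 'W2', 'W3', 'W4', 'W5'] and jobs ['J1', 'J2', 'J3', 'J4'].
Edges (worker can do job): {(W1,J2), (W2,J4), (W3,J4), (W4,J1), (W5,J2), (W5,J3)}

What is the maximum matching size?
Maximum matching size = 4

Maximum matching: {(W1,J2), (W3,J4), (W4,J1), (W5,J3)}
Size: 4

This assigns 4 workers to 4 distinct jobs.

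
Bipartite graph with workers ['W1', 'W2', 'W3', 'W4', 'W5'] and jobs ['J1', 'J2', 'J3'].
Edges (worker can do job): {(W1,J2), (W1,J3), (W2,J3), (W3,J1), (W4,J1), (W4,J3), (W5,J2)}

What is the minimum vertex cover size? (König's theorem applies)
Minimum vertex cover size = 3

By König's theorem: in bipartite graphs,
min vertex cover = max matching = 3

Maximum matching has size 3, so minimum vertex cover also has size 3.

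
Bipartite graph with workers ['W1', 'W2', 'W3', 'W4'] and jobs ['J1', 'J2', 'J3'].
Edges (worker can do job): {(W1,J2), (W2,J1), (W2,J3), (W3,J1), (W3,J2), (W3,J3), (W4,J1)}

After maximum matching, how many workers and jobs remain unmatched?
Unmatched: 1 workers, 0 jobs

Maximum matching size: 3
Workers: 4 total, 3 matched, 1 unmatched
Jobs: 3 total, 3 matched, 0 unmatched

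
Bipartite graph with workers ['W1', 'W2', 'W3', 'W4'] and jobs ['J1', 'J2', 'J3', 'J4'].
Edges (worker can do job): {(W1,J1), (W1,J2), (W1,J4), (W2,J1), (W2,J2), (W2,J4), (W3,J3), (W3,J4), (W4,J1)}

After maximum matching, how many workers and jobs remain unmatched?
Unmatched: 0 workers, 0 jobs

Maximum matching size: 4
Workers: 4 total, 4 matched, 0 unmatched
Jobs: 4 total, 4 matched, 0 unmatched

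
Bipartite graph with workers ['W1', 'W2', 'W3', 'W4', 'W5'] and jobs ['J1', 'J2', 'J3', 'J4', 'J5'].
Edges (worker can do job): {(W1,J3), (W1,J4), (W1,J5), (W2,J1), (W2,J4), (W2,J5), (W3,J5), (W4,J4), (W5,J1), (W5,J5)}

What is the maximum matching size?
Maximum matching size = 4

Maximum matching: {(W1,J3), (W3,J5), (W4,J4), (W5,J1)}
Size: 4

This assigns 4 workers to 4 distinct jobs.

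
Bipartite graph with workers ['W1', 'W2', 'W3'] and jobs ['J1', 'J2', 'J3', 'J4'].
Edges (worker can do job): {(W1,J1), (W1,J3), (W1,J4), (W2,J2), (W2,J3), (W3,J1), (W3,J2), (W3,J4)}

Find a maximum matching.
Matching: {(W1,J1), (W2,J3), (W3,J2)}

Maximum matching (size 3):
  W1 → J1
  W2 → J3
  W3 → J2

Each worker is assigned to at most one job, and each job to at most one worker.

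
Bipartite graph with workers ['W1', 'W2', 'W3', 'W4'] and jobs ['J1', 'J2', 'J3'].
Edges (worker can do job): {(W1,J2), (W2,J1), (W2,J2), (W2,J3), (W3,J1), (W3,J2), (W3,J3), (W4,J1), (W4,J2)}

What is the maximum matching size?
Maximum matching size = 3

Maximum matching: {(W1,J2), (W3,J3), (W4,J1)}
Size: 3

This assigns 3 workers to 3 distinct jobs.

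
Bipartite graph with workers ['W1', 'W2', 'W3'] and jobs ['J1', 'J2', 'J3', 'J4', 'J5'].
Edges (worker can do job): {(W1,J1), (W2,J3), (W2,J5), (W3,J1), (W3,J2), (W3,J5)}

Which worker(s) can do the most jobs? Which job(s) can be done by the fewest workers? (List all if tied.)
Most versatile: W3 (3 jobs); Least covered: J4 (0 workers)

Worker degrees (jobs they can do): W1:1, W2:2, W3:3
Job degrees (workers who can do it): J1:2, J2:1, J3:1, J4:0, J5:2

Maximum worker degree is 3, achieved by: W3
Minimum job degree is 0, achieved by: J4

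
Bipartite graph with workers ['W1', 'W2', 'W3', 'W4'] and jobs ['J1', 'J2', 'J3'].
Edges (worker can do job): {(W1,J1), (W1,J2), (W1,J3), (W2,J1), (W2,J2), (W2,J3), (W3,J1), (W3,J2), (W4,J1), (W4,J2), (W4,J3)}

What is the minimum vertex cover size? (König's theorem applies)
Minimum vertex cover size = 3

By König's theorem: in bipartite graphs,
min vertex cover = max matching = 3

Maximum matching has size 3, so minimum vertex cover also has size 3.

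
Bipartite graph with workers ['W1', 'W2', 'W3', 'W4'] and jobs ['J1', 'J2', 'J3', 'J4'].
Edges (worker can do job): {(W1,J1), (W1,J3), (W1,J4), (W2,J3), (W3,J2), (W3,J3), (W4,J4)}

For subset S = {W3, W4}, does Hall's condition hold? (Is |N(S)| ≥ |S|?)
Yes: |N(S)| = 3, |S| = 2

Subset S = {W3, W4}
Neighbors N(S) = {J2, J3, J4}

|N(S)| = 3, |S| = 2
Hall's condition: |N(S)| ≥ |S| is satisfied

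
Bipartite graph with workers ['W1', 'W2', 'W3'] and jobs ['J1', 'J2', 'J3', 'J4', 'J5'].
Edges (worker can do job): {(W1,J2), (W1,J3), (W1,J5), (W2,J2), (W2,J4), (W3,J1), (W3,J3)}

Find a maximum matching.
Matching: {(W1,J5), (W2,J2), (W3,J1)}

Maximum matching (size 3):
  W1 → J5
  W2 → J2
  W3 → J1

Each worker is assigned to at most one job, and each job to at most one worker.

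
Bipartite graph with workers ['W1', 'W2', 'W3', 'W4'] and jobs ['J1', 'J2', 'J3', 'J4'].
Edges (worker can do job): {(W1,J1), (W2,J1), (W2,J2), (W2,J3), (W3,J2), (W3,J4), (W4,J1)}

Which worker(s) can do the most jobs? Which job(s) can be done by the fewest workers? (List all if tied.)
Most versatile: W2 (3 jobs); Least covered: J3, J4 (1 workers)

Worker degrees (jobs they can do): W1:1, W2:3, W3:2, W4:1
Job degrees (workers who can do it): J1:3, J2:2, J3:1, J4:1

Maximum worker degree is 3, achieved by: W2
Minimum job degree is 1, achieved by: J3, J4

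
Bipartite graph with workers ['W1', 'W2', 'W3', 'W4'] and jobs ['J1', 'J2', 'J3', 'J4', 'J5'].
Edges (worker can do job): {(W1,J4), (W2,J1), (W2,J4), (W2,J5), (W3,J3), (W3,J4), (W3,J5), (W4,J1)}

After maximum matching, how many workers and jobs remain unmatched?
Unmatched: 0 workers, 1 jobs

Maximum matching size: 4
Workers: 4 total, 4 matched, 0 unmatched
Jobs: 5 total, 4 matched, 1 unmatched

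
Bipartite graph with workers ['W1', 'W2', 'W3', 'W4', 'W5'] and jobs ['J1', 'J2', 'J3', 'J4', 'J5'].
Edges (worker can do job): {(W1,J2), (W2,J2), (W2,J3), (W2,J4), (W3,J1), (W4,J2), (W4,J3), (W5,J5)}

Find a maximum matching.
Matching: {(W1,J2), (W2,J4), (W3,J1), (W4,J3), (W5,J5)}

Maximum matching (size 5):
  W1 → J2
  W2 → J4
  W3 → J1
  W4 → J3
  W5 → J5

Each worker is assigned to at most one job, and each job to at most one worker.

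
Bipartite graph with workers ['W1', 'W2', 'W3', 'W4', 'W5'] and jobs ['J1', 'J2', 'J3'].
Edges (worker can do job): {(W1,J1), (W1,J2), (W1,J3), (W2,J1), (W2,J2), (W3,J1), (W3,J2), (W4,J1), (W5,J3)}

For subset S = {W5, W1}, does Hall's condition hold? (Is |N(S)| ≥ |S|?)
Yes: |N(S)| = 3, |S| = 2

Subset S = {W5, W1}
Neighbors N(S) = {J1, J2, J3}

|N(S)| = 3, |S| = 2
Hall's condition: |N(S)| ≥ |S| is satisfied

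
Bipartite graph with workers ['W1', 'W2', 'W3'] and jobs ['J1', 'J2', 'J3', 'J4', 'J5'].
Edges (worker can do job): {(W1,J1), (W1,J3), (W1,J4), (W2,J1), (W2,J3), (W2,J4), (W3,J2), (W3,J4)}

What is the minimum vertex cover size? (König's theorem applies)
Minimum vertex cover size = 3

By König's theorem: in bipartite graphs,
min vertex cover = max matching = 3

Maximum matching has size 3, so minimum vertex cover also has size 3.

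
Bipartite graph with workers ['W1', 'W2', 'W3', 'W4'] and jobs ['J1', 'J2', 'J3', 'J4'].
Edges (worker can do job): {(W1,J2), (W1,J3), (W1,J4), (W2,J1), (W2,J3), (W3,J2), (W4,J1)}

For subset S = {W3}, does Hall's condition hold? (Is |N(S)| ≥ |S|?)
Yes: |N(S)| = 1, |S| = 1

Subset S = {W3}
Neighbors N(S) = {J2}

|N(S)| = 1, |S| = 1
Hall's condition: |N(S)| ≥ |S| is satisfied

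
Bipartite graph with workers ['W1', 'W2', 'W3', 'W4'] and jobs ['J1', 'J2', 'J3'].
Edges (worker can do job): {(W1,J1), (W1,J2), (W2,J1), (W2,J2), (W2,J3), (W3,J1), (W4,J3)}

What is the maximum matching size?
Maximum matching size = 3

Maximum matching: {(W1,J2), (W3,J1), (W4,J3)}
Size: 3

This assigns 3 workers to 3 distinct jobs.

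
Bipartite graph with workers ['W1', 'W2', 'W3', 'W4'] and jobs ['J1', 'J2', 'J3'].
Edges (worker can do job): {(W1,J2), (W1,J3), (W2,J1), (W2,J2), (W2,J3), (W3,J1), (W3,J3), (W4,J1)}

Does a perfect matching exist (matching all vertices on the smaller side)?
Yes, perfect matching exists (size 3)

Perfect matching: {(W1,J2), (W3,J3), (W4,J1)}
All 3 vertices on the smaller side are matched.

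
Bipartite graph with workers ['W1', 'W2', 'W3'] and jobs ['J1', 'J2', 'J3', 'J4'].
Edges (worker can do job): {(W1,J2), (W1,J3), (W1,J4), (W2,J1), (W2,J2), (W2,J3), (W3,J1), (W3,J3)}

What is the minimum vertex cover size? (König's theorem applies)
Minimum vertex cover size = 3

By König's theorem: in bipartite graphs,
min vertex cover = max matching = 3

Maximum matching has size 3, so minimum vertex cover also has size 3.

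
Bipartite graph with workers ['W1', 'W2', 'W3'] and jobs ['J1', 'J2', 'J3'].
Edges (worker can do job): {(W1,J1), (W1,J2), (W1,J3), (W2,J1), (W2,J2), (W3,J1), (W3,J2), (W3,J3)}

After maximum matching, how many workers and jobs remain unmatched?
Unmatched: 0 workers, 0 jobs

Maximum matching size: 3
Workers: 3 total, 3 matched, 0 unmatched
Jobs: 3 total, 3 matched, 0 unmatched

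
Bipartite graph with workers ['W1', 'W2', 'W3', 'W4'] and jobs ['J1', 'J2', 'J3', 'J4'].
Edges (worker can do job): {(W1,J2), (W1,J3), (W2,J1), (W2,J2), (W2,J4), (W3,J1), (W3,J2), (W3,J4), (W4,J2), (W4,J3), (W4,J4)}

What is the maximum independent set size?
Maximum independent set = 4

By König's theorem:
- Min vertex cover = Max matching = 4
- Max independent set = Total vertices - Min vertex cover
- Max independent set = 8 - 4 = 4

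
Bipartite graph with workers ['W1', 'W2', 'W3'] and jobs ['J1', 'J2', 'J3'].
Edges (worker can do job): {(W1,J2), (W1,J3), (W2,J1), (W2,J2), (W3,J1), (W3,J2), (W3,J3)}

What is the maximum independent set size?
Maximum independent set = 3

By König's theorem:
- Min vertex cover = Max matching = 3
- Max independent set = Total vertices - Min vertex cover
- Max independent set = 6 - 3 = 3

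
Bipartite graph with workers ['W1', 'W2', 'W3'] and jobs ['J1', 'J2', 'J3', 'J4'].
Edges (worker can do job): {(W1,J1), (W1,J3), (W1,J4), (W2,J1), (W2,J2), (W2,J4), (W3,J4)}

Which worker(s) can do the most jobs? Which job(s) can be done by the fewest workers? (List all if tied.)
Most versatile: W1, W2 (3 jobs); Least covered: J2, J3 (1 workers)

Worker degrees (jobs they can do): W1:3, W2:3, W3:1
Job degrees (workers who can do it): J1:2, J2:1, J3:1, J4:3

Maximum worker degree is 3, achieved by: W1, W2
Minimum job degree is 1, achieved by: J2, J3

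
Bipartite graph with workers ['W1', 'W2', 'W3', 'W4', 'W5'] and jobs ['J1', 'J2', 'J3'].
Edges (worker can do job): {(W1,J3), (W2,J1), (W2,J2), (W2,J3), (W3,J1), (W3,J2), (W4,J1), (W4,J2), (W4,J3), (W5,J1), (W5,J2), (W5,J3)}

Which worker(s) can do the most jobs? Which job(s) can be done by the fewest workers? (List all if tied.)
Most versatile: W2, W4, W5 (3 jobs); Least covered: J1, J2, J3 (4 workers)

Worker degrees (jobs they can do): W1:1, W2:3, W3:2, W4:3, W5:3
Job degrees (workers who can do it): J1:4, J2:4, J3:4

Maximum worker degree is 3, achieved by: W2, W4, W5
Minimum job degree is 4, achieved by: J1, J2, J3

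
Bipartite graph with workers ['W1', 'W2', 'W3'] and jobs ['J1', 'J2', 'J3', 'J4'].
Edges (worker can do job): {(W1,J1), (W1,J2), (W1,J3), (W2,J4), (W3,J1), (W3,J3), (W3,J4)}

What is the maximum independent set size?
Maximum independent set = 4

By König's theorem:
- Min vertex cover = Max matching = 3
- Max independent set = Total vertices - Min vertex cover
- Max independent set = 7 - 3 = 4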